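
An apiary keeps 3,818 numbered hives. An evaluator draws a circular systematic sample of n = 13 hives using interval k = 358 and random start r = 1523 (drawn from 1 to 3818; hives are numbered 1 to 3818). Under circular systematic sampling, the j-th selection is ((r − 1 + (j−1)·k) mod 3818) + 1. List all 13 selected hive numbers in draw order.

Selection 1: 1523
Selection 2: 1523 + 358 = 1881
Selection 3: 1881 + 358 = 2239
Selection 4: 2239 + 358 = 2597
Selection 5: 2597 + 358 = 2955
Selection 6: 2955 + 358 = 3313
Selection 7: 3313 + 358 = 3671
Selection 8: 3671 + 358 = 4029 → 4029 − 3818 = 211
Selection 9: 211 + 358 = 569
Selection 10: 569 + 358 = 927
Selection 11: 927 + 358 = 1285
Selection 12: 1285 + 358 = 1643
Selection 13: 1643 + 358 = 2001

1523, 1881, 2239, 2597, 2955, 3313, 3671, 211, 569, 927, 1285, 1643, 2001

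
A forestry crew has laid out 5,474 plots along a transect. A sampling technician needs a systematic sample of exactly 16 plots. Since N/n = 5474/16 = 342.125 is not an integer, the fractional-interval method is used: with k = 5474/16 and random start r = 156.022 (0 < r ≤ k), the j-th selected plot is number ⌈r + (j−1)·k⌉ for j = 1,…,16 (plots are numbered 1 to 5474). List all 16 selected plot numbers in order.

157, 499, 841, 1183, 1525, 1867, 2209, 2551, 2894, 3236, 3578, 3920, 4262, 4604, 4946, 5288

j=1: r + 0k = 156.022 → ⌈·⌉ = 157
j=2: r + 1k = 498.147 → ⌈·⌉ = 499
j=3: r + 2k = 840.272 → ⌈·⌉ = 841
j=4: r + 3k = 1182.397 → ⌈·⌉ = 1183
j=5: r + 4k = 1524.522 → ⌈·⌉ = 1525
j=6: r + 5k = 1866.647 → ⌈·⌉ = 1867
j=7: r + 6k = 2208.772 → ⌈·⌉ = 2209
j=8: r + 7k = 2550.897 → ⌈·⌉ = 2551
j=9: r + 8k = 2893.022 → ⌈·⌉ = 2894
j=10: r + 9k = 3235.147 → ⌈·⌉ = 3236
j=11: r + 10k = 3577.272 → ⌈·⌉ = 3578
j=12: r + 11k = 3919.397 → ⌈·⌉ = 3920
j=13: r + 12k = 4261.522 → ⌈·⌉ = 4262
j=14: r + 13k = 4603.647 → ⌈·⌉ = 4604
j=15: r + 14k = 4945.772 → ⌈·⌉ = 4946
j=16: r + 15k = 5287.897 → ⌈·⌉ = 5288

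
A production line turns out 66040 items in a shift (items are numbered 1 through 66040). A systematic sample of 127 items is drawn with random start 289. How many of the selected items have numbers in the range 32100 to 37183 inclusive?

k = 66040/127 = 520
First selection ≥ 32100: 289 + ⌈(32100−289)/520⌉·520 = 289 + 62×520 = 32529
Last selection ≤ 37183: 289 + ⌊(37183−289)/520⌋·520 = 289 + 70×520 = 36689
Count = 70 − 62 + 1 = 9

9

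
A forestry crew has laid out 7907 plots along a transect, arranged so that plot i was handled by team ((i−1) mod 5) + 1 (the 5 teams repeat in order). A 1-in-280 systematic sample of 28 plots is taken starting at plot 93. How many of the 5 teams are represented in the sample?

Consecutive selections differ by k = 280, so their team numbers differ by 280 mod 5 = 0.
gcd(280, 5) = 5, so the sample visits 5/5 = 1 distinct residues mod 5.
Start 93 is team 3; the teams hit are 3.

1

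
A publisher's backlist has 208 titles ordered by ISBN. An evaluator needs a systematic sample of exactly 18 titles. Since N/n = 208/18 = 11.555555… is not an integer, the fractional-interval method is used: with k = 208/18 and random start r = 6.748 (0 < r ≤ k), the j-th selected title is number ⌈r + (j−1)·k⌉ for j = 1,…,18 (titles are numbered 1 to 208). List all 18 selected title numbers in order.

7, 19, 30, 42, 53, 65, 77, 88, 100, 111, 123, 134, 146, 157, 169, 181, 192, 204

j=1: r + 0k = 6.748 → ⌈·⌉ = 7
j=2: r + 1k = 18.303555… → ⌈·⌉ = 19
j=3: r + 2k = 29.859111… → ⌈·⌉ = 30
j=4: r + 3k = 41.414666… → ⌈·⌉ = 42
j=5: r + 4k = 52.970222… → ⌈·⌉ = 53
j=6: r + 5k = 64.525777… → ⌈·⌉ = 65
j=7: r + 6k = 76.081333… → ⌈·⌉ = 77
j=8: r + 7k = 87.636888… → ⌈·⌉ = 88
j=9: r + 8k = 99.192444… → ⌈·⌉ = 100
j=10: r + 9k = 110.748 → ⌈·⌉ = 111
j=11: r + 10k = 122.303555… → ⌈·⌉ = 123
j=12: r + 11k = 133.859111… → ⌈·⌉ = 134
j=13: r + 12k = 145.414666… → ⌈·⌉ = 146
j=14: r + 13k = 156.970222… → ⌈·⌉ = 157
j=15: r + 14k = 168.525777… → ⌈·⌉ = 169
j=16: r + 15k = 180.081333… → ⌈·⌉ = 181
j=17: r + 16k = 191.636888… → ⌈·⌉ = 192
j=18: r + 17k = 203.192444… → ⌈·⌉ = 204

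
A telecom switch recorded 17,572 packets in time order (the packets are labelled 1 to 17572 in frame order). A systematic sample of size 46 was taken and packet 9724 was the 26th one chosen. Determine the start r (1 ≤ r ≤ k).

k = 17572/46 = 382
r = 9724 − (26−1)×382 = 9724 − 9550 = 174

174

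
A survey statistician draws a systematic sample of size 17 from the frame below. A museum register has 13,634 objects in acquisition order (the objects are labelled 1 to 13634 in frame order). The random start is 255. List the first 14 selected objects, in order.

255, 1057, 1859, 2661, 3463, 4265, 5067, 5869, 6671, 7473, 8275, 9077, 9879, 10681

k = N/n = 13634/17 = 802
object 1: 255
object 2: 255 + 802 = 1057
object 3: 1057 + 802 = 1859
object 4: 1859 + 802 = 2661
object 5: 2661 + 802 = 3463
object 6: 3463 + 802 = 4265
object 7: 4265 + 802 = 5067
object 8: 5067 + 802 = 5869
object 9: 5869 + 802 = 6671
object 10: 6671 + 802 = 7473
object 11: 7473 + 802 = 8275
object 12: 8275 + 802 = 9077
object 13: 9077 + 802 = 9879
object 14: 9879 + 802 = 10681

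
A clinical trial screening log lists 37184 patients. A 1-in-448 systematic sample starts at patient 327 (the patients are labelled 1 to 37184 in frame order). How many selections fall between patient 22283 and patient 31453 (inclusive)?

k = 448
First selection ≥ 22283: 327 + ⌈(22283−327)/448⌉·448 = 327 + 50×448 = 22727
Last selection ≤ 31453: 327 + ⌊(31453−327)/448⌋·448 = 327 + 69×448 = 31239
Count = 69 − 50 + 1 = 20

20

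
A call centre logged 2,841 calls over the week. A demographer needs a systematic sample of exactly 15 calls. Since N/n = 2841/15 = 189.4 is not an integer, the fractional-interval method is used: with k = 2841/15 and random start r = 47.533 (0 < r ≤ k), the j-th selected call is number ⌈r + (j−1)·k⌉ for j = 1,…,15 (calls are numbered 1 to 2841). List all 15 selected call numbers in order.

j=1: r + 0k = 47.533 → ⌈·⌉ = 48
j=2: r + 1k = 236.933 → ⌈·⌉ = 237
j=3: r + 2k = 426.333 → ⌈·⌉ = 427
j=4: r + 3k = 615.733 → ⌈·⌉ = 616
j=5: r + 4k = 805.133 → ⌈·⌉ = 806
j=6: r + 5k = 994.533 → ⌈·⌉ = 995
j=7: r + 6k = 1183.933 → ⌈·⌉ = 1184
j=8: r + 7k = 1373.333 → ⌈·⌉ = 1374
j=9: r + 8k = 1562.733 → ⌈·⌉ = 1563
j=10: r + 9k = 1752.133 → ⌈·⌉ = 1753
j=11: r + 10k = 1941.533 → ⌈·⌉ = 1942
j=12: r + 11k = 2130.933 → ⌈·⌉ = 2131
j=13: r + 12k = 2320.333 → ⌈·⌉ = 2321
j=14: r + 13k = 2509.733 → ⌈·⌉ = 2510
j=15: r + 14k = 2699.133 → ⌈·⌉ = 2700

48, 237, 427, 616, 806, 995, 1184, 1374, 1563, 1753, 1942, 2131, 2321, 2510, 2700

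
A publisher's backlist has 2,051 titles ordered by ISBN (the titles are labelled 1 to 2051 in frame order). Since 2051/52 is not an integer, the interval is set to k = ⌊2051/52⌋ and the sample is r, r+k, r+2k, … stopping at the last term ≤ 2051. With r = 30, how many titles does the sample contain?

k = ⌊2051/52⌋ = 39
Achieved size = ⌊(2051 − 30)/39⌋ + 1 = ⌊2021/39⌋ + 1 = 51 + 1 = 52
(last selection: 30 + 51×39 = 2019 ≤ 2051; next would be 2058 > 2051)

52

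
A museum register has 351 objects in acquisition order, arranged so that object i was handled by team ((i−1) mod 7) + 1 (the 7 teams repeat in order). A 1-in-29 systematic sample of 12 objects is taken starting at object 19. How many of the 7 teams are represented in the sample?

Consecutive selections differ by k = 29, so their team numbers differ by 29 mod 7 = 1.
gcd(29, 7) = 1, so the sample visits 7/1 = 7 distinct residues mod 7.
Start 19 is team 5; the teams hit are 1, 2, 3, 4, 5, 6, 7.

7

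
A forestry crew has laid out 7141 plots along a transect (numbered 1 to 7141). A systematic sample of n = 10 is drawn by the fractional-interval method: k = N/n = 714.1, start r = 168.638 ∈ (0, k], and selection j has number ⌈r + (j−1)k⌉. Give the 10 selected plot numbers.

169, 883, 1597, 2311, 3026, 3740, 4454, 5168, 5882, 6596

j=1: r + 0k = 168.638 → ⌈·⌉ = 169
j=2: r + 1k = 882.738 → ⌈·⌉ = 883
j=3: r + 2k = 1596.838 → ⌈·⌉ = 1597
j=4: r + 3k = 2310.938 → ⌈·⌉ = 2311
j=5: r + 4k = 3025.038 → ⌈·⌉ = 3026
j=6: r + 5k = 3739.138 → ⌈·⌉ = 3740
j=7: r + 6k = 4453.238 → ⌈·⌉ = 4454
j=8: r + 7k = 5167.338 → ⌈·⌉ = 5168
j=9: r + 8k = 5881.438 → ⌈·⌉ = 5882
j=10: r + 9k = 6595.538 → ⌈·⌉ = 6596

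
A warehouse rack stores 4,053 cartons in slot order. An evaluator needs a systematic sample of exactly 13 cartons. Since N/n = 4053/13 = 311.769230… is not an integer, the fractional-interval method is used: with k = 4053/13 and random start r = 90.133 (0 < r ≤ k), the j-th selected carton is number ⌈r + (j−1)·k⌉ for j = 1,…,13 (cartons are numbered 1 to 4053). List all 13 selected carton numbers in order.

j=1: r + 0k = 90.133 → ⌈·⌉ = 91
j=2: r + 1k = 401.902230… → ⌈·⌉ = 402
j=3: r + 2k = 713.671461… → ⌈·⌉ = 714
j=4: r + 3k = 1025.440692… → ⌈·⌉ = 1026
j=5: r + 4k = 1337.209923… → ⌈·⌉ = 1338
j=6: r + 5k = 1648.979153… → ⌈·⌉ = 1649
j=7: r + 6k = 1960.748384… → ⌈·⌉ = 1961
j=8: r + 7k = 2272.517615… → ⌈·⌉ = 2273
j=9: r + 8k = 2584.286846… → ⌈·⌉ = 2585
j=10: r + 9k = 2896.056076… → ⌈·⌉ = 2897
j=11: r + 10k = 3207.825307… → ⌈·⌉ = 3208
j=12: r + 11k = 3519.594538… → ⌈·⌉ = 3520
j=13: r + 12k = 3831.363769… → ⌈·⌉ = 3832

91, 402, 714, 1026, 1338, 1649, 1961, 2273, 2585, 2897, 3208, 3520, 3832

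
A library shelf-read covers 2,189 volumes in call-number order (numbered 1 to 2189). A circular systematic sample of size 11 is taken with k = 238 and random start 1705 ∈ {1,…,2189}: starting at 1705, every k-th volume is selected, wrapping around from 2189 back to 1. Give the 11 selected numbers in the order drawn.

1705, 1943, 2181, 230, 468, 706, 944, 1182, 1420, 1658, 1896

Selection 1: 1705
Selection 2: 1705 + 238 = 1943
Selection 3: 1943 + 238 = 2181
Selection 4: 2181 + 238 = 2419 → 2419 − 2189 = 230
Selection 5: 230 + 238 = 468
Selection 6: 468 + 238 = 706
Selection 7: 706 + 238 = 944
Selection 8: 944 + 238 = 1182
Selection 9: 1182 + 238 = 1420
Selection 10: 1420 + 238 = 1658
Selection 11: 1658 + 238 = 1896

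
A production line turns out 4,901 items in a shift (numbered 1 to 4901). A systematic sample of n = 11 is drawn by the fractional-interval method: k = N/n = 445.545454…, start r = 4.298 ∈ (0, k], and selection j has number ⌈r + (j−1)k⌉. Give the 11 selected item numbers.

5, 450, 896, 1341, 1787, 2233, 2678, 3124, 3569, 4015, 4460

j=1: r + 0k = 4.298 → ⌈·⌉ = 5
j=2: r + 1k = 449.843454… → ⌈·⌉ = 450
j=3: r + 2k = 895.388909… → ⌈·⌉ = 896
j=4: r + 3k = 1340.934363… → ⌈·⌉ = 1341
j=5: r + 4k = 1786.479818… → ⌈·⌉ = 1787
j=6: r + 5k = 2232.025272… → ⌈·⌉ = 2233
j=7: r + 6k = 2677.570727… → ⌈·⌉ = 2678
j=8: r + 7k = 3123.116181… → ⌈·⌉ = 3124
j=9: r + 8k = 3568.661636… → ⌈·⌉ = 3569
j=10: r + 9k = 4014.207090… → ⌈·⌉ = 4015
j=11: r + 10k = 4459.752545… → ⌈·⌉ = 4460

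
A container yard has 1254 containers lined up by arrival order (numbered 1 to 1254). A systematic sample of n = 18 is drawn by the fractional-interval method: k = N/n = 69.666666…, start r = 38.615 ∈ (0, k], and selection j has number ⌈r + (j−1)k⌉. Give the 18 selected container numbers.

39, 109, 178, 248, 318, 387, 457, 527, 596, 666, 736, 805, 875, 945, 1014, 1084, 1154, 1223

j=1: r + 0k = 38.615 → ⌈·⌉ = 39
j=2: r + 1k = 108.281666… → ⌈·⌉ = 109
j=3: r + 2k = 177.948333… → ⌈·⌉ = 178
j=4: r + 3k = 247.615 → ⌈·⌉ = 248
j=5: r + 4k = 317.281666… → ⌈·⌉ = 318
j=6: r + 5k = 386.948333… → ⌈·⌉ = 387
j=7: r + 6k = 456.615 → ⌈·⌉ = 457
j=8: r + 7k = 526.281666… → ⌈·⌉ = 527
j=9: r + 8k = 595.948333… → ⌈·⌉ = 596
j=10: r + 9k = 665.615 → ⌈·⌉ = 666
j=11: r + 10k = 735.281666… → ⌈·⌉ = 736
j=12: r + 11k = 804.948333… → ⌈·⌉ = 805
j=13: r + 12k = 874.615 → ⌈·⌉ = 875
j=14: r + 13k = 944.281666… → ⌈·⌉ = 945
j=15: r + 14k = 1013.948333… → ⌈·⌉ = 1014
j=16: r + 15k = 1083.615 → ⌈·⌉ = 1084
j=17: r + 16k = 1153.281666… → ⌈·⌉ = 1154
j=18: r + 17k = 1222.948333… → ⌈·⌉ = 1223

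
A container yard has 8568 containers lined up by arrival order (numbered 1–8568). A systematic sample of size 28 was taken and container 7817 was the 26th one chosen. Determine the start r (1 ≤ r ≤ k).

167

k = 8568/28 = 306
r = 7817 − (26−1)×306 = 7817 − 7650 = 167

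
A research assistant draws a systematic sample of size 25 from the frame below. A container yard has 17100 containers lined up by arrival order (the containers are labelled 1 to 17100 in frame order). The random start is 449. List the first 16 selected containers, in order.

449, 1133, 1817, 2501, 3185, 3869, 4553, 5237, 5921, 6605, 7289, 7973, 8657, 9341, 10025, 10709

k = N/n = 17100/25 = 684
container 1: 449
container 2: 449 + 684 = 1133
container 3: 1133 + 684 = 1817
container 4: 1817 + 684 = 2501
container 5: 2501 + 684 = 3185
container 6: 3185 + 684 = 3869
container 7: 3869 + 684 = 4553
container 8: 4553 + 684 = 5237
container 9: 5237 + 684 = 5921
container 10: 5921 + 684 = 6605
container 11: 6605 + 684 = 7289
container 12: 7289 + 684 = 7973
container 13: 7973 + 684 = 8657
container 14: 8657 + 684 = 9341
container 15: 9341 + 684 = 10025
container 16: 10025 + 684 = 10709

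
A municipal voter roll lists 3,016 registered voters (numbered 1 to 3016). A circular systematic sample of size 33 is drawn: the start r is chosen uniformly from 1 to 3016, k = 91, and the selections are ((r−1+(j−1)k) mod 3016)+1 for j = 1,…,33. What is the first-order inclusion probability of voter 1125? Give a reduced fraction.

For each position j, as r ranges over 1…3016 the j-th selection hits every voter exactly once, so voter 1125 is selected for exactly 33 of the 3016 starts.
Inclusion probability = 33/3016.

33/3016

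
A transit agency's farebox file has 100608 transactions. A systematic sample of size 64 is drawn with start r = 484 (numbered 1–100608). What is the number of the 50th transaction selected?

77512

k = 100608/64 = 1572
50th selection = r + (50−1)·k = 484 + 49×1572 = 484 + 77028 = 77512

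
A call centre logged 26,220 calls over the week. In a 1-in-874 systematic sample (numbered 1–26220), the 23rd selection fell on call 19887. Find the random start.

k = 874
r = 19887 − (23−1)×874 = 19887 − 19228 = 659

659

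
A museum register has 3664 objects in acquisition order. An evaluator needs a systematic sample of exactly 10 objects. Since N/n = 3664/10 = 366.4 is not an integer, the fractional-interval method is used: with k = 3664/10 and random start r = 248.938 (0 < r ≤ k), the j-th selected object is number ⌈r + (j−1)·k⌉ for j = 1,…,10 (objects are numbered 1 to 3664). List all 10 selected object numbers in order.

j=1: r + 0k = 248.938 → ⌈·⌉ = 249
j=2: r + 1k = 615.338 → ⌈·⌉ = 616
j=3: r + 2k = 981.738 → ⌈·⌉ = 982
j=4: r + 3k = 1348.138 → ⌈·⌉ = 1349
j=5: r + 4k = 1714.538 → ⌈·⌉ = 1715
j=6: r + 5k = 2080.938 → ⌈·⌉ = 2081
j=7: r + 6k = 2447.338 → ⌈·⌉ = 2448
j=8: r + 7k = 2813.738 → ⌈·⌉ = 2814
j=9: r + 8k = 3180.138 → ⌈·⌉ = 3181
j=10: r + 9k = 3546.538 → ⌈·⌉ = 3547

249, 616, 982, 1349, 1715, 2081, 2448, 2814, 3181, 3547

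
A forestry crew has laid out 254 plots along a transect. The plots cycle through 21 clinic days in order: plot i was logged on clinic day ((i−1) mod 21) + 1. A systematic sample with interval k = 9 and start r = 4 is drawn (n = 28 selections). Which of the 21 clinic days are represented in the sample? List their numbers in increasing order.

1, 4, 7, 10, 13, 16, 19

Consecutive selections differ by k = 9, so their clinic day numbers differ by 9 mod 21 = 9.
gcd(9, 21) = 3, so the sample visits 21/3 = 7 distinct residues mod 21.
Start 4 is clinic day 4; the clinic days hit are 1, 4, 7, 10, 13, 16, 19.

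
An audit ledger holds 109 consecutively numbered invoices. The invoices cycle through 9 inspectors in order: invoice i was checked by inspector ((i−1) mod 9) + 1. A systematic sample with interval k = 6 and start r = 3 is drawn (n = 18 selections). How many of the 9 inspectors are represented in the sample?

Consecutive selections differ by k = 6, so their inspector numbers differ by 6 mod 9 = 6.
gcd(6, 9) = 3, so the sample visits 9/3 = 3 distinct residues mod 9.
Start 3 is inspector 3; the inspectors hit are 3, 6, 9.

3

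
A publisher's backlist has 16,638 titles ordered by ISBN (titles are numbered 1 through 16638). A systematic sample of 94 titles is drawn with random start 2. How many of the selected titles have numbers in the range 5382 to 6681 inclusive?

k = 16638/94 = 177
First selection ≥ 5382: 2 + ⌈(5382−2)/177⌉·177 = 2 + 31×177 = 5489
Last selection ≤ 6681: 2 + ⌊(6681−2)/177⌋·177 = 2 + 37×177 = 6551
Count = 37 − 31 + 1 = 7

7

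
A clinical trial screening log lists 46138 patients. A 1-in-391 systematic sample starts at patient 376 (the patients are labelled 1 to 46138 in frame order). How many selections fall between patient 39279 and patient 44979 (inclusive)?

k = 391
First selection ≥ 39279: 376 + ⌈(39279−376)/391⌉·391 = 376 + 100×391 = 39476
Last selection ≤ 44979: 376 + ⌊(44979−376)/391⌋·391 = 376 + 114×391 = 44950
Count = 114 − 100 + 1 = 15

15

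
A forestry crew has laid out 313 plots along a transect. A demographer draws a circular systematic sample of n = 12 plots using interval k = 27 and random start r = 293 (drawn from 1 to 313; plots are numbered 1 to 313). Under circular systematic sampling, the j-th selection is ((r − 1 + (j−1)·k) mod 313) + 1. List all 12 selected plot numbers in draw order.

Selection 1: 293
Selection 2: 293 + 27 = 320 → 320 − 313 = 7
Selection 3: 7 + 27 = 34
Selection 4: 34 + 27 = 61
Selection 5: 61 + 27 = 88
Selection 6: 88 + 27 = 115
Selection 7: 115 + 27 = 142
Selection 8: 142 + 27 = 169
Selection 9: 169 + 27 = 196
Selection 10: 196 + 27 = 223
Selection 11: 223 + 27 = 250
Selection 12: 250 + 27 = 277

293, 7, 34, 61, 88, 115, 142, 169, 196, 223, 250, 277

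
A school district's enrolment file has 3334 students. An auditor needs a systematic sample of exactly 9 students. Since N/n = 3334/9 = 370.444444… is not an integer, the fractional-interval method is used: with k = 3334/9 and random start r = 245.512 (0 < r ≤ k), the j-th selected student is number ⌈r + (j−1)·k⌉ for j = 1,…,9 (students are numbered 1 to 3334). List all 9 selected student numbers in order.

j=1: r + 0k = 245.512 → ⌈·⌉ = 246
j=2: r + 1k = 615.956444… → ⌈·⌉ = 616
j=3: r + 2k = 986.400888… → ⌈·⌉ = 987
j=4: r + 3k = 1356.845333… → ⌈·⌉ = 1357
j=5: r + 4k = 1727.289777… → ⌈·⌉ = 1728
j=6: r + 5k = 2097.734222… → ⌈·⌉ = 2098
j=7: r + 6k = 2468.178666… → ⌈·⌉ = 2469
j=8: r + 7k = 2838.623111… → ⌈·⌉ = 2839
j=9: r + 8k = 3209.067555… → ⌈·⌉ = 3210

246, 616, 987, 1357, 1728, 2098, 2469, 2839, 3210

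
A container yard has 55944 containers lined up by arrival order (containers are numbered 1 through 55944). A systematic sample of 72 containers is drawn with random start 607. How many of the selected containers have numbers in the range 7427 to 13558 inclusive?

k = 55944/72 = 777
First selection ≥ 7427: 607 + ⌈(7427−607)/777⌉·777 = 607 + 9×777 = 7600
Last selection ≤ 13558: 607 + ⌊(13558−607)/777⌋·777 = 607 + 16×777 = 13039
Count = 16 − 9 + 1 = 8

8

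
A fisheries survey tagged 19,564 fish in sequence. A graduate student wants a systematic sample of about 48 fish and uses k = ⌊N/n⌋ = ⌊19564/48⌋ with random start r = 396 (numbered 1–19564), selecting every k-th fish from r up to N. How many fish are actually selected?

48

k = ⌊19564/48⌋ = 407
Achieved size = ⌊(19564 − 396)/407⌋ + 1 = ⌊19168/407⌋ + 1 = 47 + 1 = 48
(last selection: 396 + 47×407 = 19525 ≤ 19564; next would be 19932 > 19564)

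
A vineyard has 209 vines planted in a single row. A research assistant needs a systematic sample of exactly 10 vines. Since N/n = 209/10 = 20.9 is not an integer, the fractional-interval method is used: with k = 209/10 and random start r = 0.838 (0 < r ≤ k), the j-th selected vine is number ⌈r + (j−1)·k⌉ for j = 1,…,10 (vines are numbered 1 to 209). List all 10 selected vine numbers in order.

j=1: r + 0k = 0.838 → ⌈·⌉ = 1
j=2: r + 1k = 21.738 → ⌈·⌉ = 22
j=3: r + 2k = 42.638 → ⌈·⌉ = 43
j=4: r + 3k = 63.538 → ⌈·⌉ = 64
j=5: r + 4k = 84.438 → ⌈·⌉ = 85
j=6: r + 5k = 105.338 → ⌈·⌉ = 106
j=7: r + 6k = 126.238 → ⌈·⌉ = 127
j=8: r + 7k = 147.138 → ⌈·⌉ = 148
j=9: r + 8k = 168.038 → ⌈·⌉ = 169
j=10: r + 9k = 188.938 → ⌈·⌉ = 189

1, 22, 43, 64, 85, 106, 127, 148, 169, 189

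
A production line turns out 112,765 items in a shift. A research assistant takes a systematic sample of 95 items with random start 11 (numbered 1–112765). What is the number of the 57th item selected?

66483

k = 112765/95 = 1187
57th selection = r + (57−1)·k = 11 + 56×1187 = 11 + 66472 = 66483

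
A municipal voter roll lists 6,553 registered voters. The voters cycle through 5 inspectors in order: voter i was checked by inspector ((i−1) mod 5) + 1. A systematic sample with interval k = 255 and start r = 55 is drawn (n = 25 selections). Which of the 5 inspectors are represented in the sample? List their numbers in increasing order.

5

Consecutive selections differ by k = 255, so their inspector numbers differ by 255 mod 5 = 0.
gcd(255, 5) = 5, so the sample visits 5/5 = 1 distinct residues mod 5.
Start 55 is inspector 5; the inspectors hit are 5.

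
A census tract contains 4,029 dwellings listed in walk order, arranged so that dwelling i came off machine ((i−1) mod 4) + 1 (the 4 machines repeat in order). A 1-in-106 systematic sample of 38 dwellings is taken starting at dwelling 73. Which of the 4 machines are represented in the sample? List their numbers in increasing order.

1, 3

Consecutive selections differ by k = 106, so their machine numbers differ by 106 mod 4 = 2.
gcd(106, 4) = 2, so the sample visits 4/2 = 2 distinct residues mod 4.
Start 73 is machine 1; the machines hit are 1, 3.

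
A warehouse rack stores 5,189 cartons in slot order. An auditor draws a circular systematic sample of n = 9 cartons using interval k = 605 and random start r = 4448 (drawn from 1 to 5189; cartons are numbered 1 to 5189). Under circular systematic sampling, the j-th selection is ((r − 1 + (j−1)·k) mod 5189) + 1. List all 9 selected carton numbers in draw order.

4448, 5053, 469, 1074, 1679, 2284, 2889, 3494, 4099

Selection 1: 4448
Selection 2: 4448 + 605 = 5053
Selection 3: 5053 + 605 = 5658 → 5658 − 5189 = 469
Selection 4: 469 + 605 = 1074
Selection 5: 1074 + 605 = 1679
Selection 6: 1679 + 605 = 2284
Selection 7: 2284 + 605 = 2889
Selection 8: 2889 + 605 = 3494
Selection 9: 3494 + 605 = 4099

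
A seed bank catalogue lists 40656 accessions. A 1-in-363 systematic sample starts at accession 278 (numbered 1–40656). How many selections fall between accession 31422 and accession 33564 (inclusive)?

k = 363
First selection ≥ 31422: 278 + ⌈(31422−278)/363⌉·363 = 278 + 86×363 = 31496
Last selection ≤ 33564: 278 + ⌊(33564−278)/363⌋·363 = 278 + 91×363 = 33311
Count = 91 − 86 + 1 = 6

6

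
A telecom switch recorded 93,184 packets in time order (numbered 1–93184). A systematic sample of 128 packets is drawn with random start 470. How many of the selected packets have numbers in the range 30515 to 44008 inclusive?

k = 93184/128 = 728
First selection ≥ 30515: 470 + ⌈(30515−470)/728⌉·728 = 470 + 42×728 = 31046
Last selection ≤ 44008: 470 + ⌊(44008−470)/728⌋·728 = 470 + 59×728 = 43422
Count = 59 − 42 + 1 = 18

18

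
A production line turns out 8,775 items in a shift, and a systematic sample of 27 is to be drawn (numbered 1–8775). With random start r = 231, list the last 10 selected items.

5756, 6081, 6406, 6731, 7056, 7381, 7706, 8031, 8356, 8681

k = N/n = 8775/27 = 325
18th selection = 231 + 17×325 = 5756
19th: 5756 + 325 = 6081
20th: 6081 + 325 = 6406
21st: 6406 + 325 = 6731
22nd: 6731 + 325 = 7056
23rd: 7056 + 325 = 7381
24th: 7381 + 325 = 7706
25th: 7706 + 325 = 8031
26th: 8031 + 325 = 8356
27th: 8356 + 325 = 8681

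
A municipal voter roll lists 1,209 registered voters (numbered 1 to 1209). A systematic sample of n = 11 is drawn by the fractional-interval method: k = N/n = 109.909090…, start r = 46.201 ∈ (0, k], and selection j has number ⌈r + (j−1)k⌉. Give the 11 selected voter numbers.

j=1: r + 0k = 46.201 → ⌈·⌉ = 47
j=2: r + 1k = 156.110090… → ⌈·⌉ = 157
j=3: r + 2k = 266.019181… → ⌈·⌉ = 267
j=4: r + 3k = 375.928272… → ⌈·⌉ = 376
j=5: r + 4k = 485.837363… → ⌈·⌉ = 486
j=6: r + 5k = 595.746454… → ⌈·⌉ = 596
j=7: r + 6k = 705.655545… → ⌈·⌉ = 706
j=8: r + 7k = 815.564636… → ⌈·⌉ = 816
j=9: r + 8k = 925.473727… → ⌈·⌉ = 926
j=10: r + 9k = 1035.382818… → ⌈·⌉ = 1036
j=11: r + 10k = 1145.291909… → ⌈·⌉ = 1146

47, 157, 267, 376, 486, 596, 706, 816, 926, 1036, 1146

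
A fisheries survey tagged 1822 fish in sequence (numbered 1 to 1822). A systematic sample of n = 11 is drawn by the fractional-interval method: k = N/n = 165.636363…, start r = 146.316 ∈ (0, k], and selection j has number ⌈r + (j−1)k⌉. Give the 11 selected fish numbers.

j=1: r + 0k = 146.316 → ⌈·⌉ = 147
j=2: r + 1k = 311.952363… → ⌈·⌉ = 312
j=3: r + 2k = 477.588727… → ⌈·⌉ = 478
j=4: r + 3k = 643.225090… → ⌈·⌉ = 644
j=5: r + 4k = 808.861454… → ⌈·⌉ = 809
j=6: r + 5k = 974.497818… → ⌈·⌉ = 975
j=7: r + 6k = 1140.134181… → ⌈·⌉ = 1141
j=8: r + 7k = 1305.770545… → ⌈·⌉ = 1306
j=9: r + 8k = 1471.406909… → ⌈·⌉ = 1472
j=10: r + 9k = 1637.043272… → ⌈·⌉ = 1638
j=11: r + 10k = 1802.679636… → ⌈·⌉ = 1803

147, 312, 478, 644, 809, 975, 1141, 1306, 1472, 1638, 1803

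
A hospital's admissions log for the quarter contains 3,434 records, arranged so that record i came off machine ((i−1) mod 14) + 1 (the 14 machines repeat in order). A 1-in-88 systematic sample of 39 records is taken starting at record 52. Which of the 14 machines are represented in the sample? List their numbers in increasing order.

2, 4, 6, 8, 10, 12, 14

Consecutive selections differ by k = 88, so their machine numbers differ by 88 mod 14 = 4.
gcd(88, 14) = 2, so the sample visits 14/2 = 7 distinct residues mod 14.
Start 52 is machine 10; the machines hit are 2, 4, 6, 8, 10, 12, 14.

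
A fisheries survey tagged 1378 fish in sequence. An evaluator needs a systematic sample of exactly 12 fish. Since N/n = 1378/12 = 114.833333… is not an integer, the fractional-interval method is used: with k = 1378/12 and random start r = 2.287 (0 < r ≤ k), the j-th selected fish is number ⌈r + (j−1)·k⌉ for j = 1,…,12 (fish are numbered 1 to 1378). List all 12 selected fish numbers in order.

3, 118, 232, 347, 462, 577, 692, 807, 921, 1036, 1151, 1266

j=1: r + 0k = 2.287 → ⌈·⌉ = 3
j=2: r + 1k = 117.120333… → ⌈·⌉ = 118
j=3: r + 2k = 231.953666… → ⌈·⌉ = 232
j=4: r + 3k = 346.787 → ⌈·⌉ = 347
j=5: r + 4k = 461.620333… → ⌈·⌉ = 462
j=6: r + 5k = 576.453666… → ⌈·⌉ = 577
j=7: r + 6k = 691.287 → ⌈·⌉ = 692
j=8: r + 7k = 806.120333… → ⌈·⌉ = 807
j=9: r + 8k = 920.953666… → ⌈·⌉ = 921
j=10: r + 9k = 1035.787 → ⌈·⌉ = 1036
j=11: r + 10k = 1150.620333… → ⌈·⌉ = 1151
j=12: r + 11k = 1265.453666… → ⌈·⌉ = 1266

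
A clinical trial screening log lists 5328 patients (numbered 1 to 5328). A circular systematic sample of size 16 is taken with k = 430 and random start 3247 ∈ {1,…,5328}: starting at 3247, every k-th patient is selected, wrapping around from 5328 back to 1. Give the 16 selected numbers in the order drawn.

3247, 3677, 4107, 4537, 4967, 69, 499, 929, 1359, 1789, 2219, 2649, 3079, 3509, 3939, 4369

Selection 1: 3247
Selection 2: 3247 + 430 = 3677
Selection 3: 3677 + 430 = 4107
Selection 4: 4107 + 430 = 4537
Selection 5: 4537 + 430 = 4967
Selection 6: 4967 + 430 = 5397 → 5397 − 5328 = 69
Selection 7: 69 + 430 = 499
Selection 8: 499 + 430 = 929
Selection 9: 929 + 430 = 1359
Selection 10: 1359 + 430 = 1789
Selection 11: 1789 + 430 = 2219
Selection 12: 2219 + 430 = 2649
Selection 13: 2649 + 430 = 3079
Selection 14: 3079 + 430 = 3509
Selection 15: 3509 + 430 = 3939
Selection 16: 3939 + 430 = 4369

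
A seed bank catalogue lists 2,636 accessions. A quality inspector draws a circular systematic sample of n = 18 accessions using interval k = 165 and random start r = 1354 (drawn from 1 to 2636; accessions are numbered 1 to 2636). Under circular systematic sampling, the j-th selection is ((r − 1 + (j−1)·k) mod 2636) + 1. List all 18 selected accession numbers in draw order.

1354, 1519, 1684, 1849, 2014, 2179, 2344, 2509, 38, 203, 368, 533, 698, 863, 1028, 1193, 1358, 1523

Selection 1: 1354
Selection 2: 1354 + 165 = 1519
Selection 3: 1519 + 165 = 1684
Selection 4: 1684 + 165 = 1849
Selection 5: 1849 + 165 = 2014
Selection 6: 2014 + 165 = 2179
Selection 7: 2179 + 165 = 2344
Selection 8: 2344 + 165 = 2509
Selection 9: 2509 + 165 = 2674 → 2674 − 2636 = 38
Selection 10: 38 + 165 = 203
Selection 11: 203 + 165 = 368
Selection 12: 368 + 165 = 533
Selection 13: 533 + 165 = 698
Selection 14: 698 + 165 = 863
Selection 15: 863 + 165 = 1028
Selection 16: 1028 + 165 = 1193
Selection 17: 1193 + 165 = 1358
Selection 18: 1358 + 165 = 1523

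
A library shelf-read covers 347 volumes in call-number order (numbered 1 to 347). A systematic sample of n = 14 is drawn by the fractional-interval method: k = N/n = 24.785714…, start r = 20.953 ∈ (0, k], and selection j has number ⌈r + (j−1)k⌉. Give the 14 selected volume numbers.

j=1: r + 0k = 20.953 → ⌈·⌉ = 21
j=2: r + 1k = 45.738714… → ⌈·⌉ = 46
j=3: r + 2k = 70.524428… → ⌈·⌉ = 71
j=4: r + 3k = 95.310142… → ⌈·⌉ = 96
j=5: r + 4k = 120.095857… → ⌈·⌉ = 121
j=6: r + 5k = 144.881571… → ⌈·⌉ = 145
j=7: r + 6k = 169.667285… → ⌈·⌉ = 170
j=8: r + 7k = 194.453 → ⌈·⌉ = 195
j=9: r + 8k = 219.238714… → ⌈·⌉ = 220
j=10: r + 9k = 244.024428… → ⌈·⌉ = 245
j=11: r + 10k = 268.810142… → ⌈·⌉ = 269
j=12: r + 11k = 293.595857… → ⌈·⌉ = 294
j=13: r + 12k = 318.381571… → ⌈·⌉ = 319
j=14: r + 13k = 343.167285… → ⌈·⌉ = 344

21, 46, 71, 96, 121, 145, 170, 195, 220, 245, 269, 294, 319, 344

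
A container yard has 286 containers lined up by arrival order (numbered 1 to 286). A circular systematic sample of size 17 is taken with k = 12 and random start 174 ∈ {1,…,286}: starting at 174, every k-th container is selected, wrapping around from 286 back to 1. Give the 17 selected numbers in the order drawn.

174, 186, 198, 210, 222, 234, 246, 258, 270, 282, 8, 20, 32, 44, 56, 68, 80

Selection 1: 174
Selection 2: 174 + 12 = 186
Selection 3: 186 + 12 = 198
Selection 4: 198 + 12 = 210
Selection 5: 210 + 12 = 222
Selection 6: 222 + 12 = 234
Selection 7: 234 + 12 = 246
Selection 8: 246 + 12 = 258
Selection 9: 258 + 12 = 270
Selection 10: 270 + 12 = 282
Selection 11: 282 + 12 = 294 → 294 − 286 = 8
Selection 12: 8 + 12 = 20
Selection 13: 20 + 12 = 32
Selection 14: 32 + 12 = 44
Selection 15: 44 + 12 = 56
Selection 16: 56 + 12 = 68
Selection 17: 68 + 12 = 80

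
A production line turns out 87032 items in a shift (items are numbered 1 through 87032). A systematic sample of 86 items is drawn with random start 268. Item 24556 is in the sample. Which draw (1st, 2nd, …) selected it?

25

k = 87032/86 = 1012
position = (24556 − 268)/1012 + 1 = 24288/1012 + 1 = 24 + 1 = 25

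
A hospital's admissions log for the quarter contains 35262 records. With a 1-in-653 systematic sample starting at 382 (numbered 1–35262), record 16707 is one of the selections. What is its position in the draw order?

k = 653
position = (16707 − 382)/653 + 1 = 16325/653 + 1 = 25 + 1 = 26

26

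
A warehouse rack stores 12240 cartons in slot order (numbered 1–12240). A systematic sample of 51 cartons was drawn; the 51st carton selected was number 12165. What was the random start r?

k = 12240/51 = 240
r = 12165 − (51−1)×240 = 12165 − 12000 = 165

165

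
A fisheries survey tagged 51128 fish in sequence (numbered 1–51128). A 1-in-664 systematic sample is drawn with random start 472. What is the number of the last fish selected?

k = 664
77th selection = r + (77−1)·k = 472 + 76×664 = 472 + 50464 = 50936

50936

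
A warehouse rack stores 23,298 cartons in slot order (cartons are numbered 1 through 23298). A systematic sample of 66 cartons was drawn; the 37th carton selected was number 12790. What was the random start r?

82

k = 23298/66 = 353
r = 12790 − (37−1)×353 = 12790 − 12708 = 82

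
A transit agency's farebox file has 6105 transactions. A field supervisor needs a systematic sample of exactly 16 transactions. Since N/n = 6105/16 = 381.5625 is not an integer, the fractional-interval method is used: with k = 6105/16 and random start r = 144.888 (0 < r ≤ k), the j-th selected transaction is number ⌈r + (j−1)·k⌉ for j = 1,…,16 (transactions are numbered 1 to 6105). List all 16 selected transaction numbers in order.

j=1: r + 0k = 144.888 → ⌈·⌉ = 145
j=2: r + 1k = 526.4505 → ⌈·⌉ = 527
j=3: r + 2k = 908.013 → ⌈·⌉ = 909
j=4: r + 3k = 1289.5755 → ⌈·⌉ = 1290
j=5: r + 4k = 1671.138 → ⌈·⌉ = 1672
j=6: r + 5k = 2052.7005 → ⌈·⌉ = 2053
j=7: r + 6k = 2434.263 → ⌈·⌉ = 2435
j=8: r + 7k = 2815.8255 → ⌈·⌉ = 2816
j=9: r + 8k = 3197.388 → ⌈·⌉ = 3198
j=10: r + 9k = 3578.9505 → ⌈·⌉ = 3579
j=11: r + 10k = 3960.513 → ⌈·⌉ = 3961
j=12: r + 11k = 4342.0755 → ⌈·⌉ = 4343
j=13: r + 12k = 4723.638 → ⌈·⌉ = 4724
j=14: r + 13k = 5105.2005 → ⌈·⌉ = 5106
j=15: r + 14k = 5486.763 → ⌈·⌉ = 5487
j=16: r + 15k = 5868.3255 → ⌈·⌉ = 5869

145, 527, 909, 1290, 1672, 2053, 2435, 2816, 3198, 3579, 3961, 4343, 4724, 5106, 5487, 5869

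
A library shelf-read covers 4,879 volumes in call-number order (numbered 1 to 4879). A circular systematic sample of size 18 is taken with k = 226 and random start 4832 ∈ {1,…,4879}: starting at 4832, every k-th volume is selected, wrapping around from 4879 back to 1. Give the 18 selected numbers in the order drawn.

Selection 1: 4832
Selection 2: 4832 + 226 = 5058 → 5058 − 4879 = 179
Selection 3: 179 + 226 = 405
Selection 4: 405 + 226 = 631
Selection 5: 631 + 226 = 857
Selection 6: 857 + 226 = 1083
Selection 7: 1083 + 226 = 1309
Selection 8: 1309 + 226 = 1535
Selection 9: 1535 + 226 = 1761
Selection 10: 1761 + 226 = 1987
Selection 11: 1987 + 226 = 2213
Selection 12: 2213 + 226 = 2439
Selection 13: 2439 + 226 = 2665
Selection 14: 2665 + 226 = 2891
Selection 15: 2891 + 226 = 3117
Selection 16: 3117 + 226 = 3343
Selection 17: 3343 + 226 = 3569
Selection 18: 3569 + 226 = 3795

4832, 179, 405, 631, 857, 1083, 1309, 1535, 1761, 1987, 2213, 2439, 2665, 2891, 3117, 3343, 3569, 3795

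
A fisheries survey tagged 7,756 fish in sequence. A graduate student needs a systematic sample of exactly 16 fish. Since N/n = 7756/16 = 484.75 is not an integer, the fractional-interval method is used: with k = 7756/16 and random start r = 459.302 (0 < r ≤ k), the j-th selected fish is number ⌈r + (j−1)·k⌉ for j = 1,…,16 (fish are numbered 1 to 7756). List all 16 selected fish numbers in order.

460, 945, 1429, 1914, 2399, 2884, 3368, 3853, 4338, 4823, 5307, 5792, 6277, 6762, 7246, 7731

j=1: r + 0k = 459.302 → ⌈·⌉ = 460
j=2: r + 1k = 944.052 → ⌈·⌉ = 945
j=3: r + 2k = 1428.802 → ⌈·⌉ = 1429
j=4: r + 3k = 1913.552 → ⌈·⌉ = 1914
j=5: r + 4k = 2398.302 → ⌈·⌉ = 2399
j=6: r + 5k = 2883.052 → ⌈·⌉ = 2884
j=7: r + 6k = 3367.802 → ⌈·⌉ = 3368
j=8: r + 7k = 3852.552 → ⌈·⌉ = 3853
j=9: r + 8k = 4337.302 → ⌈·⌉ = 4338
j=10: r + 9k = 4822.052 → ⌈·⌉ = 4823
j=11: r + 10k = 5306.802 → ⌈·⌉ = 5307
j=12: r + 11k = 5791.552 → ⌈·⌉ = 5792
j=13: r + 12k = 6276.302 → ⌈·⌉ = 6277
j=14: r + 13k = 6761.052 → ⌈·⌉ = 6762
j=15: r + 14k = 7245.802 → ⌈·⌉ = 7246
j=16: r + 15k = 7730.552 → ⌈·⌉ = 7731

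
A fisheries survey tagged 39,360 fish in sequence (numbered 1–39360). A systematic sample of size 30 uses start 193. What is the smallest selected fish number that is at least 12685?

13313

k = 39360/30 = 1312
Steps past start: ⌈(12685 − 193)/1312⌉ = ⌈12492/1312⌉ = 10
Selected fish: 193 + 10×1312 = 13313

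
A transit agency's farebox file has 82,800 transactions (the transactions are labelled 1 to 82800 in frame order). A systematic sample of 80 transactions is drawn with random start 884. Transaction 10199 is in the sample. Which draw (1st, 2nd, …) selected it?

10

k = 82800/80 = 1035
position = (10199 − 884)/1035 + 1 = 9315/1035 + 1 = 9 + 1 = 10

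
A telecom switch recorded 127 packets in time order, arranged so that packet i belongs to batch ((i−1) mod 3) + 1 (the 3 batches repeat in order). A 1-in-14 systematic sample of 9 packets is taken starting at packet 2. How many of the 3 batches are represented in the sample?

3

Consecutive selections differ by k = 14, so their batch numbers differ by 14 mod 3 = 2.
gcd(14, 3) = 1, so the sample visits 3/1 = 3 distinct residues mod 3.
Start 2 is batch 2; the batches hit are 1, 2, 3.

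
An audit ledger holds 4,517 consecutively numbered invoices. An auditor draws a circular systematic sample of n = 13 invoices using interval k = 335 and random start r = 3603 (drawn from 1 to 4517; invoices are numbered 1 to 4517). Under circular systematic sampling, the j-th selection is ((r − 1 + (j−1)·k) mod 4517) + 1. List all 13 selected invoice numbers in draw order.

Selection 1: 3603
Selection 2: 3603 + 335 = 3938
Selection 3: 3938 + 335 = 4273
Selection 4: 4273 + 335 = 4608 → 4608 − 4517 = 91
Selection 5: 91 + 335 = 426
Selection 6: 426 + 335 = 761
Selection 7: 761 + 335 = 1096
Selection 8: 1096 + 335 = 1431
Selection 9: 1431 + 335 = 1766
Selection 10: 1766 + 335 = 2101
Selection 11: 2101 + 335 = 2436
Selection 12: 2436 + 335 = 2771
Selection 13: 2771 + 335 = 3106

3603, 3938, 4273, 91, 426, 761, 1096, 1431, 1766, 2101, 2436, 2771, 3106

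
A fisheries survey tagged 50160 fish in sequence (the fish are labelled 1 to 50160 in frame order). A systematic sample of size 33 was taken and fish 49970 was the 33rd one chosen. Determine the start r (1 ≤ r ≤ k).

1330

k = 50160/33 = 1520
r = 49970 − (33−1)×1520 = 49970 − 48640 = 1330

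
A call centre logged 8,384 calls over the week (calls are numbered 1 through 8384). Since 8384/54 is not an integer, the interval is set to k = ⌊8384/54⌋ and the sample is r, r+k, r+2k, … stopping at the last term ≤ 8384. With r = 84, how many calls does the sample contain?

k = ⌊8384/54⌋ = 155
Achieved size = ⌊(8384 − 84)/155⌋ + 1 = ⌊8300/155⌋ + 1 = 53 + 1 = 54
(last selection: 84 + 53×155 = 8299 ≤ 8384; next would be 8454 > 8384)

54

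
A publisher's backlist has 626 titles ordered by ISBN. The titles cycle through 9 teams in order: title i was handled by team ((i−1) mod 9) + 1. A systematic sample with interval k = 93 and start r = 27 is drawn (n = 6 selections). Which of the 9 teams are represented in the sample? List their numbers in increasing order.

3, 6, 9

Consecutive selections differ by k = 93, so their team numbers differ by 93 mod 9 = 3.
gcd(93, 9) = 3, so the sample visits 9/3 = 3 distinct residues mod 9.
Start 27 is team 9; the teams hit are 3, 6, 9.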